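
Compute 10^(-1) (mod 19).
Since 19 is prime, by Fermat 10^(-1) ≡ 10^{17} ≡ 2 (mod 19). Verify: 10 × 2 = 20 ≡ 1 (mod 19)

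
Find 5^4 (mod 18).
5^{4} = 625 ≡ 13 (mod 18)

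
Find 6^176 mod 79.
Using Fermat: 6^{78} ≡ 1 mod 79. 176 ≡ 20 mod 78. So 6^{176} ≡ 6^{20} ≡ 51 mod 79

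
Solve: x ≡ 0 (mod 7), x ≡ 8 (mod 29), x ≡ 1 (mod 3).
M = 7 × 29 × 3 = 609. M₁ = 87, y₁ ≡ 5 (mod 7). M₂ = 21, y₂ ≡ 18 (mod 29). M₃ = 203, y₃ ≡ 2 (mod 3). x = 0×87×5 + 8×21×18 + 1×203×2 ≡ 385 (mod 609)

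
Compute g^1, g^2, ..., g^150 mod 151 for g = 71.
71^1, 71^2, ..., 71^{150} mod 151: [71, 58, 41, 42, 113, 20, 61, 103, 65, 85, 146, 98, 12, 97, 92, 39, 51, 148, 89, 128, 28, 25, 114, 91, 119, 144, 107, 47, 15, 8, 115, 11, 26, 34, 149, 9, 35, 69, 67, 76, 111, 29, 96, 21, 132, 10, 106, 127, 108, 118, 73, 49, 6, 124, 46, 95, 101, 74, 120, 64, 14, 88, 57, 121, 135, 72, 129, 99, 83, 4, 133, 81, 13, 17, 150, 80, 93, 110, 109, 38, 131, 90, 48, 86, 66, 5, 53, 139, 54, 59, 112, 100, 3, 62, 23, 123, 126, 37, 60, 32, 7, 44, 104, 136, 143, 36, 140, 125, 117, 2, 142, 116, 82, 84, 75, 40, 122, 55, 130, 19, 141, 45, 24, 43, 33, 78, 102, 145, 27, 105, 56, 50, 77, 31, 87, 137, 63, 94, 30, 16, 79, 22, 52, 68, 147, 18, 70, 138, 134, 1]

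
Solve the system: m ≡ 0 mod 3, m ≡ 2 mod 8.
M = 3 × 8 = 24. M₁ = 8, y₁ ≡ 2 mod 3. M₂ = 3, y₂ ≡ 3 mod 8. m = 0×8×2 + 2×3×3 ≡ 18 mod 24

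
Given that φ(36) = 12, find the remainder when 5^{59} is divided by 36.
By Euler: 5^{12} ≡ 1 (mod 36) since gcd(5, 36) = 1. 59 = 4×12 + 11. So 5^{59} ≡ 5^{11} ≡ 29 (mod 36)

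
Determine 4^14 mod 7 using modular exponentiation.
Using Fermat: 4^{6} ≡ 1 mod 7. 14 ≡ 2 mod 6. So 4^{14} ≡ 4^{2} ≡ 2 mod 7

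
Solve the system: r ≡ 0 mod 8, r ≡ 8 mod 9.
M = 8 × 9 = 72. M₁ = 9, y₁ ≡ 1 mod 8. M₂ = 8, y₂ ≡ 8 mod 9. r = 0×9×1 + 8×8×8 ≡ 8 mod 72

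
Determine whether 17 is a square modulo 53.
By Euler's criterion: 17^{26} ≡ 1 mod 53. Since this equals 1, 17 is a QR.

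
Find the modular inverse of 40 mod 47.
Since 47 is prime, by Fermat 40^(-1) ≡ 40^{45} ≡ 20 mod 47. Verify: 40 × 20 = 800 ≡ 1 mod 47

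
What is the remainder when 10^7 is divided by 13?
By repeated squaring (mod 13): 10^{1}≡10, 10^{2}≡9, 10^{4}≡3. Then 10^{7} = 10^{4+2+1} ≡ 3 × 9 × 10 ≡ 10 (mod 13)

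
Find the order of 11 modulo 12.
Powers of 11 mod 12: 11^1≡11, 11^2≡1. ord_12(11) = 2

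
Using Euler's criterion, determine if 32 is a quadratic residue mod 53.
By Euler's criterion: 32^{26} ≡ 52 (mod 53). Since this equals -1 (≡ 52), 32 is not a QR.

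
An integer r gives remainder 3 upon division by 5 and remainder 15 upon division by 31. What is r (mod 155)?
M = 5 × 31 = 155. M₁ = 31, y₁ ≡ 1 (mod 5). M₂ = 5, y₂ ≡ 25 (mod 31). r = 3×31×1 + 15×5×25 ≡ 108 (mod 155)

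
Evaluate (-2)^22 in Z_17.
Using Fermat: (-2)^{16} ≡ 1 mod 17. 22 ≡ 6 mod 16. So (-2)^{22} ≡ (-2)^{6} ≡ 13 mod 17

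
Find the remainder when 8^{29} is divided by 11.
By Fermat: 8^{10} ≡ 1 (mod 11). 29 = 2×10 + 9. So 8^{29} ≡ 8^{9} ≡ 7 (mod 11)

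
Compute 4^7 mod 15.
By repeated squaring (mod 15): 4^{1}≡4, 4^{2}≡1, 4^{4}≡1. Then 4^{7} = 4^{4+2+1} ≡ 1 × 1 × 4 ≡ 4 (mod 15)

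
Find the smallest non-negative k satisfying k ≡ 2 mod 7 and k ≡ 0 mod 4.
M = 7 × 4 = 28. M₁ = 4, y₁ ≡ 2 mod 7. M₂ = 7, y₂ ≡ 3 mod 4. k = 2×4×2 + 0×7×3 ≡ 16 mod 28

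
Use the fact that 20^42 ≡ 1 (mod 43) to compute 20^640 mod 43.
By Fermat: 20^{42} ≡ 1 (mod 43). 640 ≡ 10 (mod 42). So 20^{640} ≡ 20^{10} ≡ 31 (mod 43)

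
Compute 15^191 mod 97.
Using Fermat: 15^{96} ≡ 1 (mod 97). 191 ≡ 95 (mod 96). So 15^{191} ≡ 15^{95} ≡ 13 (mod 97)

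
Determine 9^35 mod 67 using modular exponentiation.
By repeated squaring mod 67: 9^{1}≡9, 9^{2}≡14, 9^{4}≡62, 9^{8}≡25, 9^{16}≡22, 9^{32}≡15. Then 9^{35} = 9^{32+2+1} ≡ 15 × 14 × 9 ≡ 14 mod 67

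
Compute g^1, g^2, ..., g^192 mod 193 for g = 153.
153^1, 153^2, ..., 153^{192} mod 193: [153, 56, 76, 48, 10, 179, 174, 181, 94, 100, 53, 3, 73, 168, 35, 144, 30, 151, 136, 157, 89, 107, 159, 9, 26, 118, 105, 46, 90, 67, 22, 85, 74, 128, 91, 27, 78, 161, 122, 138, 77, 8, 66, 62, 29, 191, 80, 81, 41, 97, 173, 28, 38, 24, 5, 186, 87, 187, 47, 50, 123, 98, 133, 84, 114, 72, 15, 172, 68, 175, 141, 150, 176, 101, 13, 59, 149, 23, 45, 130, 11, 139, 37, 64, 142, 110, 39, 177, 61, 69, 135, 4, 33, 31, 111, 192, 40, 137, 117, 145, 183, 14, 19, 12, 99, 93, 140, 190, 120, 25, 158, 49, 163, 42, 57, 36, 104, 86, 34, 184, 167, 75, 88, 147, 103, 126, 171, 108, 119, 65, 102, 166, 115, 32, 71, 55, 116, 185, 127, 131, 164, 2, 113, 112, 152, 96, 20, 165, 155, 169, 188, 7, 106, 6, 146, 143, 70, 95, 60, 109, 79, 121, 178, 21, 125, 18, 52, 43, 17, 92, 180, 134, 44, 170, 148, 63, 182, 54, 156, 129, 51, 83, 154, 16, 132, 124, 58, 189, 160, 162, 82, 1]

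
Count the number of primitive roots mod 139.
A prime p has φ(p-1) primitive roots; here φ(138) = 44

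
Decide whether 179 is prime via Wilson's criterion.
(178)! mod 179 = 178. Since 178 ≡ -1 mod 179, 179 is prime.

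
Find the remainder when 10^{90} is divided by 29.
By Fermat: 10^{28} ≡ 1 mod 29. 90 = 3×28 + 6. So 10^{90} ≡ 10^{6} ≡ 22 mod 29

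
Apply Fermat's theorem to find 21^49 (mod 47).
By Fermat: 21^{46} ≡ 1 (mod 47). So 21^{49} = 21^{46} · 21^{3} ≡ 21^{3} ≡ 2 (mod 47)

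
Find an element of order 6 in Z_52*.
3 has order 6 mod 52 since 3^{6} ≡ 1 mod 52 and no smaller power works.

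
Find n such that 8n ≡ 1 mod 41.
Since 41 is prime, by Fermat 8^(-1) ≡ 8^{39} ≡ 36 mod 41. Verify: 8 × 36 = 288 ≡ 1 mod 41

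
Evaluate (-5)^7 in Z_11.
By repeated squaring (mod 11): (-5)^{1}≡6, (-5)^{2}≡3, (-5)^{4}≡9. Then (-5)^{7} = (-5)^{4+2+1} ≡ 9 × 3 × 6 ≡ 8 (mod 11)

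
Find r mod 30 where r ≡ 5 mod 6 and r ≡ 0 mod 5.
M = 6 × 5 = 30. M₁ = 5, y₁ ≡ 5 mod 6. M₂ = 6, y₂ ≡ 1 mod 5. r = 5×5×5 + 0×6×1 ≡ 5 mod 30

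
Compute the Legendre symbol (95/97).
(95/97) = 95^{48} mod 97 = 1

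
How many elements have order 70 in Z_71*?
Number of primitive roots mod 71 = φ(p-1) = φ(70) = 24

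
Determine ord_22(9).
Powers of 9 mod 22: 9^1≡9, 9^2≡15, 9^3≡3, 9^4≡5, 9^5≡1. So the order of 9 is 5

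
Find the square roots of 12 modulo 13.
The square roots of 12 mod 13 are 8 and 5. Verify: 8² = 64 ≡ 12 (mod 13)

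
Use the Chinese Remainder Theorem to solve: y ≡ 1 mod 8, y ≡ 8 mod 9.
M = 8 × 9 = 72. M₁ = 9, y₁ ≡ 1 mod 8. M₂ = 8, y₂ ≡ 8 mod 9. y = 1×9×1 + 8×8×8 ≡ 17 mod 72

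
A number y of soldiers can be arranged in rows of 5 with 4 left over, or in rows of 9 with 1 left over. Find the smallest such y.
M = 5 × 9 = 45. M₁ = 9, y₁ ≡ 4 (mod 5). M₂ = 5, y₂ ≡ 2 (mod 9). y = 4×9×4 + 1×5×2 ≡ 19 (mod 45)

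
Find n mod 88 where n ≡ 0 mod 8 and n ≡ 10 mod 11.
M = 8 × 11 = 88. M₁ = 11, y₁ ≡ 3 mod 8. M₂ = 8, y₂ ≡ 7 mod 11. n = 0×11×3 + 10×8×7 ≡ 32 mod 88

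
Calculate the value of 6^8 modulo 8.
By repeated squaring (mod 8): 6^{1}≡6, 6^{2}≡4, 6^{4}≡0, 6^{8}≡0. So 6^{8} ≡ 0 (mod 8)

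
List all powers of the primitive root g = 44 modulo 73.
44^1, 44^2, ..., 44^{72} mod 73: [44, 38, 66, 57, 26, 49, 39, 37, 22, 19, 33, 65, 13, 61, 56, 55, 11, 46, 53, 69, 43, 67, 28, 64, 42, 23, 63, 71, 58, 70, 14, 32, 21, 48, 68, 72, 29, 35, 7, 16, 47, 24, 34, 36, 51, 54, 40, 8, 60, 12, 17, 18, 62, 27, 20, 4, 30, 6, 45, 9, 31, 50, 10, 2, 15, 3, 59, 41, 52, 25, 5, 1]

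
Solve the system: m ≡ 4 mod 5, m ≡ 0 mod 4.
M = 5 × 4 = 20. M₁ = 4, y₁ ≡ 4 mod 5. M₂ = 5, y₂ ≡ 1 mod 4. m = 4×4×4 + 0×5×1 ≡ 4 mod 20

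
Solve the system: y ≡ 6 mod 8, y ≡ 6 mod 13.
M = 8 × 13 = 104. M₁ = 13, y₁ ≡ 5 mod 8. M₂ = 8, y₂ ≡ 5 mod 13. y = 6×13×5 + 6×8×5 ≡ 6 mod 104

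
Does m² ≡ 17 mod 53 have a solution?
By Euler's criterion: 17^{26} ≡ 1 mod 53. Since this equals 1, 17 is a QR.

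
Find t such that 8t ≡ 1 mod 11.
Since 11 is prime, by Fermat 8^(-1) ≡ 8^{9} ≡ 7 mod 11. Verify: 8 × 7 = 56 ≡ 1 mod 11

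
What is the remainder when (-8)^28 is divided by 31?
By repeated squaring mod 31: (-8)^{1}≡23, (-8)^{2}≡2, (-8)^{4}≡4, (-8)^{8}≡16, (-8)^{16}≡8. Then (-8)^{28} = (-8)^{16+8+4} ≡ 8 × 16 × 4 ≡ 16 mod 31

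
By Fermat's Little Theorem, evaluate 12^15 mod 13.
By Fermat: 12^{12} ≡ 1 mod 13. So 12^{15} = 12^{12} · 12^{3} ≡ 12^{3} ≡ 12 mod 13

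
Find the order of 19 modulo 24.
Powers of 19 mod 24: 19^1≡19, 19^2≡1. ord_24(19) = 2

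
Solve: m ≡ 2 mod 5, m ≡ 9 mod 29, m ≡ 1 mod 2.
M = 5 × 29 × 2 = 290. M₁ = 58, y₁ ≡ 2 mod 5. M₂ = 10, y₂ ≡ 3 mod 29. M₃ = 145, y₃ ≡ 1 mod 2. m = 2×58×2 + 9×10×3 + 1×145×1 ≡ 67 mod 290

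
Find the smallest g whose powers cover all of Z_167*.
g = 5. Powers: [5, 25, 125, 124, 119, 94, ...] generates all 166 non-zero residues.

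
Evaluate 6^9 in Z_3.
By repeated squaring mod 3: 6^{1}≡0, 6^{2}≡0, 6^{4}≡0, 6^{8}≡0. Then 6^{9} = 6^{8+1} ≡ 0 × 0 ≡ 0 mod 3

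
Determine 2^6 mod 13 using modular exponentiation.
By repeated squaring (mod 13): 2^{1}≡2, 2^{2}≡4, 2^{4}≡3. Then 2^{6} = 2^{4+2} ≡ 3 × 4 ≡ 12 (mod 13)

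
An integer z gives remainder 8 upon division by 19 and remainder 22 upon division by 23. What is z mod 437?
M = 19 × 23 = 437. M₁ = 23, y₁ ≡ 5 mod 19. M₂ = 19, y₂ ≡ 17 mod 23. z = 8×23×5 + 22×19×17 ≡ 160 mod 437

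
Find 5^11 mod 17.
By repeated squaring mod 17: 5^{1}≡5, 5^{2}≡8, 5^{4}≡13, 5^{8}≡16. Then 5^{11} = 5^{8+2+1} ≡ 16 × 8 × 5 ≡ 11 mod 17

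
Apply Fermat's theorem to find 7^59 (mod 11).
By Fermat: 7^{10} ≡ 1 (mod 11). 59 = 5×10 + 9. So 7^{59} ≡ 7^{9} ≡ 8 (mod 11)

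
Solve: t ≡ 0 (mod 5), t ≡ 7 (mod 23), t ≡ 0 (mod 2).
M = 5 × 23 × 2 = 230. M₁ = 46, y₁ ≡ 1 (mod 5). M₂ = 10, y₂ ≡ 7 (mod 23). M₃ = 115, y₃ ≡ 1 (mod 2). t = 0×46×1 + 7×10×7 + 0×115×1 ≡ 30 (mod 230)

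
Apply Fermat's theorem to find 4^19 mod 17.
By Fermat: 4^{16} ≡ 1 mod 17. So 4^{19} = 4^{16} · 4^{3} ≡ 4^{3} ≡ 13 mod 17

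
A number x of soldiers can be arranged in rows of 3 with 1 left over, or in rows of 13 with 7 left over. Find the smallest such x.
M = 3 × 13 = 39. M₁ = 13, y₁ ≡ 1 mod 3. M₂ = 3, y₂ ≡ 9 mod 13. x = 1×13×1 + 7×3×9 ≡ 7 mod 39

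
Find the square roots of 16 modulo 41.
The square roots of 16 mod 41 are 37 and 4. Verify: 37² = 1369 ≡ 16 (mod 41)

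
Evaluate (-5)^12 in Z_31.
By repeated squaring mod 31: (-5)^{1}≡26, (-5)^{2}≡25, (-5)^{4}≡5, (-5)^{8}≡25. Then (-5)^{12} = (-5)^{8+4} ≡ 25 × 5 ≡ 1 mod 31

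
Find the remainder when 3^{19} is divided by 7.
By Fermat: 3^{6} ≡ 1 (mod 7). 19 = 3×6 + 1. So 3^{19} ≡ 3^{1} ≡ 3 (mod 7)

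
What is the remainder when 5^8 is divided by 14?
By repeated squaring mod 14: 5^{1}≡5, 5^{2}≡11, 5^{4}≡9, 5^{8}≡11. So 5^{8} ≡ 11 mod 14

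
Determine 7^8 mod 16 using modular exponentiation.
By repeated squaring mod 16: 7^{1}≡7, 7^{2}≡1, 7^{4}≡1, 7^{8}≡1. So 7^{8} ≡ 1 mod 16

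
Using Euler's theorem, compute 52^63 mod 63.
By Euler: 52^{36} ≡ 1 (mod 63) since gcd(52, 63) = 1. 63 = 1×36 + 27. So 52^{63} ≡ 52^{27} ≡ 55 (mod 63)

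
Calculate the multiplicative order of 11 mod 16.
Powers of 11 mod 16: 11^1≡11, 11^2≡9, 11^3≡3, 11^4≡1. ord_16(11) = 4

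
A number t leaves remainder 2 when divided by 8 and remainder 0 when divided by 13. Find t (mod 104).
M = 8 × 13 = 104. M₁ = 13, y₁ ≡ 5 (mod 8). M₂ = 8, y₂ ≡ 5 (mod 13). t = 2×13×5 + 0×8×5 ≡ 26 (mod 104)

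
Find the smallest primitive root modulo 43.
g = 3. Powers: [3, 9, 27, 38, 28, 41, 37, 25, ...] generates all 42 non-zero residues.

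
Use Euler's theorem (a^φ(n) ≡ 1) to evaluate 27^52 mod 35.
By Euler: 27^{24} ≡ 1 mod 35 since gcd(27, 35) = 1. 52 = 2×24 + 4. So 27^{52} ≡ 27^{4} ≡ 1 mod 35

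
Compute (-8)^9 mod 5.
Using Fermat: (-8)^{4} ≡ 1 (mod 5). 9 ≡ 1 (mod 4). So (-8)^{9} ≡ (-8)^{1} ≡ 2 (mod 5)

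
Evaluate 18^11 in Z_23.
By repeated squaring (mod 23): 18^{1}≡18, 18^{2}≡2, 18^{4}≡4, 18^{8}≡16. Then 18^{11} = 18^{8+2+1} ≡ 16 × 2 × 18 ≡ 1 (mod 23)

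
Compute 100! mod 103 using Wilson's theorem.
(102)! = (100)! × (101) × (102) ≡ -1 mod 103. So (100)! ≡ -1 × [(102)(101)]^(-1) ≡ 51 mod 103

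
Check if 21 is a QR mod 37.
By Euler's criterion: 21^{18} ≡ 1 mod 37. Since this equals 1, 21 is a QR.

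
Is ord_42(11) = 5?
Powers of 11 mod 42: 11^1≡11, 11^2≡37, 11^3≡29, 11^4≡25, 11^5≡23, 11^6≡1. 11^5≡23≢1, so ord ≠ 5. No, the actual order is 6.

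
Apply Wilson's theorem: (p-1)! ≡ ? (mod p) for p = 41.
By Wilson's theorem, (40)! ≡ -1 ≡ 40 mod 41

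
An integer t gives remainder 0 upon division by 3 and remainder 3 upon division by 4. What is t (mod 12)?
M = 3 × 4 = 12. M₁ = 4, y₁ ≡ 1 (mod 3). M₂ = 3, y₂ ≡ 3 (mod 4). t = 0×4×1 + 3×3×3 ≡ 3 (mod 12)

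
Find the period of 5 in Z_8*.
Powers of 5 mod 8: 5^1≡5, 5^2≡1. Order = 2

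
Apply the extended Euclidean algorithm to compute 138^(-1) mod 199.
Extended GCD: 138(-62) + 199(43) = 1. So 138^(-1) ≡ -62 ≡ 137 mod 199. Verify: 138 × 137 = 18906 ≡ 1 mod 199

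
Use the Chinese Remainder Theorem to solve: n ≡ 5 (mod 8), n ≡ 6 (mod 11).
M = 8 × 11 = 88. M₁ = 11, y₁ ≡ 3 (mod 8). M₂ = 8, y₂ ≡ 7 (mod 11). n = 5×11×3 + 6×8×7 ≡ 61 (mod 88)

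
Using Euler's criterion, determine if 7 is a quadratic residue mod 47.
By Euler's criterion: 7^{23} ≡ 1 mod 47. Since this equals 1, 7 is a QR.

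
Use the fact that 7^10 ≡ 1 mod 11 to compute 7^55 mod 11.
By Fermat: 7^{10} ≡ 1 mod 11. 55 = 5×10 + 5. So 7^{55} ≡ 7^{5} ≡ 10 mod 11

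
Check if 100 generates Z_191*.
100^{95} ≡ 1 (mod 191) and 95 < 190, so ord_191(100) = 95 ≠ 190 and 100 is not a primitive root.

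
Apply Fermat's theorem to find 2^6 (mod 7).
By Fermat's Little Theorem, 2^{6} ≡ 1 (mod 7) since 7 is prime and gcd(2, 7) = 1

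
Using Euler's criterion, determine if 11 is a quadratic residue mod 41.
By Euler's criterion: 11^{20} ≡ 40 mod 41. Since this equals -1 (≡ 40), 11 is not a QR.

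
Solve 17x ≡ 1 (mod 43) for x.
Since 43 is prime, by Fermat 17^(-1) ≡ 17^{41} ≡ 38 (mod 43). Verify: 17 × 38 = 646 ≡ 1 (mod 43)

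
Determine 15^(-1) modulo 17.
Since 17 is prime, by Fermat 15^(-1) ≡ 15^{15} ≡ 8 mod 17. Verify: 15 × 8 = 120 ≡ 1 mod 17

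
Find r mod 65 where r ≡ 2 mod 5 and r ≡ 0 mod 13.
M = 5 × 13 = 65. M₁ = 13, y₁ ≡ 2 mod 5. M₂ = 5, y₂ ≡ 8 mod 13. r = 2×13×2 + 0×5×8 ≡ 52 mod 65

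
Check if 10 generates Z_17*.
ord_17(10) divides 16. For each prime q|16: 10^{8}≡16, none ≡ 1. So 10 has order 16 and is a primitive root mod 17.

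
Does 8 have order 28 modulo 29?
ord_29(8) divides 28. For each prime q|28: 8^{14}≡28, 8^{4}≡7, none ≡ 1. So 8 has order 28 and is a primitive root mod 29.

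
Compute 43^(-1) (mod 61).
Since 61 is prime, by Fermat 43^(-1) ≡ 43^{59} ≡ 44 (mod 61). Verify: 43 × 44 = 1892 ≡ 1 (mod 61)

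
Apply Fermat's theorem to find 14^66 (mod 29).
By Fermat: 14^{28} ≡ 1 (mod 29). 66 = 2×28 + 10. So 14^{66} ≡ 14^{10} ≡ 13 (mod 29)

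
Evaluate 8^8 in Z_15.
By repeated squaring (mod 15): 8^{1}≡8, 8^{2}≡4, 8^{4}≡1, 8^{8}≡1. So 8^{8} ≡ 1 (mod 15)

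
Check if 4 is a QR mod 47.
By Euler's criterion: 4^{23} ≡ 1 mod 47. Since this equals 1, 4 is a QR.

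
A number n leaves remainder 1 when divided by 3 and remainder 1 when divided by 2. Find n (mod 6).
M = 3 × 2 = 6. M₁ = 2, y₁ ≡ 2 (mod 3). M₂ = 3, y₂ ≡ 1 (mod 2). n = 1×2×2 + 1×3×1 ≡ 1 (mod 6)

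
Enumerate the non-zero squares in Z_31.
Squares in Z_31*: {1, 2, 4, 5, 7, 8, 9, 10, 14, 16, 18, 19, 20, 25, 28}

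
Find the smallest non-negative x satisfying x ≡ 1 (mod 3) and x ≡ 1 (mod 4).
M = 3 × 4 = 12. M₁ = 4, y₁ ≡ 1 (mod 3). M₂ = 3, y₂ ≡ 3 (mod 4). x = 1×4×1 + 1×3×3 ≡ 1 (mod 12)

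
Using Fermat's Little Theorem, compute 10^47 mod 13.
By Fermat: 10^{12} ≡ 1 (mod 13). 47 = 3×12 + 11. So 10^{47} ≡ 10^{11} ≡ 4 (mod 13)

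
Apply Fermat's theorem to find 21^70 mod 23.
By Fermat: 21^{22} ≡ 1 mod 23. 70 = 3×22 + 4. So 21^{70} ≡ 21^{4} ≡ 16 mod 23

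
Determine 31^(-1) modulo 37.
Since 37 is prime, by Fermat 31^(-1) ≡ 31^{35} ≡ 6 mod 37. Verify: 31 × 6 = 186 ≡ 1 mod 37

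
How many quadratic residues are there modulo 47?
For prime 47, there are (p-1)/2 = (47-1)/2 = 23 quadratic residues (excluding 0).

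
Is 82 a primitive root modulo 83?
82^{2} ≡ 1 mod 83 and 2 < 82, so ord_83(82) = 2 ≠ 82 and 82 is not a primitive root.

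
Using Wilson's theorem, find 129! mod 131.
(130)! = (129)! × (130) ≡ -1 (mod 131). So (129)! ≡ -1 × (130)^(-1) ≡ (-1)×(-1) = 1 (mod 131)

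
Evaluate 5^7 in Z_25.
By repeated squaring (mod 25): 5^{1}≡5, 5^{2}≡0, 5^{4}≡0. Then 5^{7} = 5^{4+2+1} ≡ 0 × 0 × 5 ≡ 0 (mod 25)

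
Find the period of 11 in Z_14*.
Powers of 11 mod 14: 11^1≡11, 11^2≡9, 11^3≡1. Order = 3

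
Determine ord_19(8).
Powers of 8 mod 19: 8^1≡8, 8^2≡7, 8^3≡18, 8^4≡11, 8^5≡12, 8^6≡1. Order = 6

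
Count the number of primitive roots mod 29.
There are φ(29-1) = φ(28) = 12 primitive roots modulo 29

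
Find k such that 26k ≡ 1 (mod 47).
Since 47 is prime, by Fermat 26^(-1) ≡ 26^{45} ≡ 38 (mod 47). Verify: 26 × 38 = 988 ≡ 1 (mod 47)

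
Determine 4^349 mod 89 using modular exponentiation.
Using Fermat: 4^{88} ≡ 1 mod 89. 349 ≡ 85 mod 88. So 4^{349} ≡ 4^{85} ≡ 32 mod 89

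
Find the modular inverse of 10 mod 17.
Since 17 is prime, by Fermat 10^(-1) ≡ 10^{15} ≡ 12 mod 17. Verify: 10 × 12 = 120 ≡ 1 mod 17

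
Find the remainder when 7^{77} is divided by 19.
By Fermat: 7^{18} ≡ 1 (mod 19). 77 = 4×18 + 5. So 7^{77} ≡ 7^{5} ≡ 11 (mod 19)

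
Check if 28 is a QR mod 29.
By Euler's criterion: 28^{14} ≡ 1 (mod 29). Since this equals 1, 28 is a QR.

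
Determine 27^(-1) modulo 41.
Since 41 is prime, by Fermat 27^(-1) ≡ 27^{39} ≡ 38 (mod 41). Verify: 27 × 38 = 1026 ≡ 1 (mod 41)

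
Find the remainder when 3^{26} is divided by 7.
By Fermat: 3^{6} ≡ 1 mod 7. 26 = 4×6 + 2. So 3^{26} ≡ 3^{2} ≡ 2 mod 7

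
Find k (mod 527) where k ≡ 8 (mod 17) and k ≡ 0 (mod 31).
M = 17 × 31 = 527. M₁ = 31, y₁ ≡ 11 (mod 17). M₂ = 17, y₂ ≡ 11 (mod 31). k = 8×31×11 + 0×17×11 ≡ 93 (mod 527)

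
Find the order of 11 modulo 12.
Powers of 11 mod 12: 11^1≡11, 11^2≡1. So the order of 11 is 2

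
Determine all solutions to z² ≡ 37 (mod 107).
The square roots of 37 mod 107 are 12 and 95. Verify: 12² = 144 ≡ 37 (mod 107)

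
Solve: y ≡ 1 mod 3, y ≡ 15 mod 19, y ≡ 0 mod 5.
M = 3 × 19 × 5 = 285. M₁ = 95, y₁ ≡ 2 mod 3. M₂ = 15, y₂ ≡ 14 mod 19. M₃ = 57, y₃ ≡ 3 mod 5. y = 1×95×2 + 15×15×14 + 0×57×3 ≡ 205 mod 285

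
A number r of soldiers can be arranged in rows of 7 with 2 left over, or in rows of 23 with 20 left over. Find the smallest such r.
M = 7 × 23 = 161. M₁ = 23, y₁ ≡ 4 mod 7. M₂ = 7, y₂ ≡ 10 mod 23. r = 2×23×4 + 20×7×10 ≡ 135 mod 161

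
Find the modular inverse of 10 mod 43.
Since 43 is prime, by Fermat 10^(-1) ≡ 10^{41} ≡ 13 (mod 43). Verify: 10 × 13 = 130 ≡ 1 (mod 43)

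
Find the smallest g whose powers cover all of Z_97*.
g = 5. For each prime q|96: 5^{48}≡96, 5^{32}≡35, none ≡ 1, so ord_97(5) = 96 and 5 is a primitive root.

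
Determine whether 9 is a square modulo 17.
By Euler's criterion: 9^{8} ≡ 1 (mod 17). Since this equals 1, 9 is a QR.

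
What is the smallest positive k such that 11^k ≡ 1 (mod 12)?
Powers of 11 mod 12: 11^1≡11, 11^2≡1. So the order of 11 is 2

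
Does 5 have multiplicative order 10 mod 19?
Powers of 5 mod 19: 5^1≡5, 5^2≡6, 5^3≡11, 5^4≡17, 5^5≡9, 5^6≡7, 5^7≡16, 5^8≡4, 5^9≡1. Already 5^9≡1, so the order is 9 < 10. No, the actual order is 9.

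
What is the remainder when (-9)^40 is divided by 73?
By repeated squaring mod 73: (-9)^{1}≡64, (-9)^{2}≡8, (-9)^{4}≡64, (-9)^{8}≡8, (-9)^{16}≡64, (-9)^{32}≡8. Then (-9)^{40} = (-9)^{32+8} ≡ 8 × 8 ≡ 64 mod 73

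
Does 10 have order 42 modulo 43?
10^{21} ≡ 1 mod 43 and 21 < 42, so ord_43(10) = 21 ≠ 42 and 10 is not a primitive root.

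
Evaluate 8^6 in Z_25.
By repeated squaring mod 25: 8^{1}≡8, 8^{2}≡14, 8^{4}≡21. Then 8^{6} = 8^{4+2} ≡ 21 × 14 ≡ 19 mod 25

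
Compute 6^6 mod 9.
By repeated squaring mod 9: 6^{1}≡6, 6^{2}≡0, 6^{4}≡0. Then 6^{6} = 6^{4+2} ≡ 0 × 0 ≡ 0 mod 9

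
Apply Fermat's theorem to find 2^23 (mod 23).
By Fermat: 2^{22} ≡ 1 (mod 23). So 2^{23} = 2^{22} · 2^{1} ≡ 2^{1} ≡ 2 (mod 23)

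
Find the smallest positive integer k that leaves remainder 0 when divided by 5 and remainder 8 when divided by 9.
M = 5 × 9 = 45. M₁ = 9, y₁ ≡ 4 mod 5. M₂ = 5, y₂ ≡ 2 mod 9. k = 0×9×4 + 8×5×2 ≡ 35 mod 45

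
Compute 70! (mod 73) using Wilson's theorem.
(72)! = (70)! × (71) × (72) ≡ -1 (mod 73). So (70)! ≡ -1 × [(72)(71)]^(-1) ≡ 36 (mod 73)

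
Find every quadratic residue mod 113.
QRs mod 113: {1, 2, 4, 7, 8, 9, 11, 13, 14, 15, 16, 18, 22, 25, 26, 28, 30, 31, 32, 36, 41, 44, 49, 50, 51, 52, 53, 56, 57, 60, 61, 62, 63, 64, 69, 72, 77, 81, 82, 83, 85, 87, 88, 91, 95, 97, 98, 99, 100, 102, 104, 105, 106, 109, 111, 112}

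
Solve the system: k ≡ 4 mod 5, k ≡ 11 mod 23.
M = 5 × 23 = 115. M₁ = 23, y₁ ≡ 2 mod 5. M₂ = 5, y₂ ≡ 14 mod 23. k = 4×23×2 + 11×5×14 ≡ 34 mod 115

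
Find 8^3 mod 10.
8^{3} = 512 ≡ 2 mod 10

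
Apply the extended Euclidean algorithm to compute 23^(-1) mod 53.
Extended GCD: 23(-23) + 53(10) = 1. So 23^(-1) ≡ -23 ≡ 30 (mod 53). Verify: 23 × 30 = 690 ≡ 1 (mod 53)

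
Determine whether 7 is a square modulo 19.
By Euler's criterion: 7^{9} ≡ 1 mod 19. Since this equals 1, 7 is a QR.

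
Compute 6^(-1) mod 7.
Since 7 is prime, by Fermat 6^(-1) ≡ 6^{5} ≡ 6 mod 7. Verify: 6 × 6 = 36 ≡ 1 mod 7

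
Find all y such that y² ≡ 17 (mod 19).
The square roots of 17 mod 19 are 6 and 13. Verify: 6² = 36 ≡ 17 (mod 19)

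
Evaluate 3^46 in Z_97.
By repeated squaring (mod 97): 3^{1}≡3, 3^{2}≡9, 3^{4}≡81, 3^{8}≡62, 3^{16}≡61, 3^{32}≡35. Then 3^{46} = 3^{32+8+4+2} ≡ 35 × 62 × 81 × 9 ≡ 54 (mod 97)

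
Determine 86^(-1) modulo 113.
Since 113 is prime, by Fermat 86^(-1) ≡ 86^{111} ≡ 46 mod 113. Verify: 86 × 46 = 3956 ≡ 1 mod 113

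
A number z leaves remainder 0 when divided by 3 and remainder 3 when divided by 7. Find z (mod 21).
M = 3 × 7 = 21. M₁ = 7, y₁ ≡ 1 (mod 3). M₂ = 3, y₂ ≡ 5 (mod 7). z = 0×7×1 + 3×3×5 ≡ 3 (mod 21)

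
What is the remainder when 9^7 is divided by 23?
By repeated squaring mod 23: 9^{1}≡9, 9^{2}≡12, 9^{4}≡6. Then 9^{7} = 9^{4+2+1} ≡ 6 × 12 × 9 ≡ 4 mod 23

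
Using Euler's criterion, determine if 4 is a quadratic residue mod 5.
By Euler's criterion: 4^{2} ≡ 1 mod 5. Since this equals 1, 4 is a QR.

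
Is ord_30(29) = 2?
Powers of 29 mod 30: 29^1≡29, 29^2≡1. First k with 29^k≡1 is k=2. Yes, ord_30(29) = 2.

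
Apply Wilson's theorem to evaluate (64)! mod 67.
(66)! = (64)! × (65) × (66) ≡ -1 (mod 67). So (64)! ≡ -1 × [(66)(65)]^(-1) ≡ 33 (mod 67)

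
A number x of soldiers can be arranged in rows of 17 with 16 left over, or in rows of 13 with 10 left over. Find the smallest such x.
M = 17 × 13 = 221. M₁ = 13, y₁ ≡ 4 mod 17. M₂ = 17, y₂ ≡ 10 mod 13. x = 16×13×4 + 10×17×10 ≡ 101 mod 221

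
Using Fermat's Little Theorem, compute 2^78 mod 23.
By Fermat: 2^{22} ≡ 1 (mod 23). 78 = 3×22 + 12. So 2^{78} ≡ 2^{12} ≡ 2 (mod 23)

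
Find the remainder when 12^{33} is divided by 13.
By Fermat: 12^{12} ≡ 1 mod 13. 33 = 2×12 + 9. So 12^{33} ≡ 12^{9} ≡ 12 mod 13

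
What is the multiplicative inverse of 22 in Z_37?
Since 37 is prime, by Fermat 22^(-1) ≡ 22^{35} ≡ 32 mod 37. Verify: 22 × 32 = 704 ≡ 1 mod 37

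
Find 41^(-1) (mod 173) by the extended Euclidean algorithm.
Extended GCD: 41(38) + 173(-9) = 1. So 41^(-1) ≡ 38 (mod 173). Verify: 41 × 38 = 1558 ≡ 1 (mod 173)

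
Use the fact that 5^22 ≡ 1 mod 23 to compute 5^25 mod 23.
By Fermat: 5^{22} ≡ 1 mod 23. So 5^{25} = 5^{22} · 5^{3} ≡ 5^{3} ≡ 10 mod 23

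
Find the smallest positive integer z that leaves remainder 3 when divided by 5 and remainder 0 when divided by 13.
M = 5 × 13 = 65. M₁ = 13, y₁ ≡ 2 (mod 5). M₂ = 5, y₂ ≡ 8 (mod 13). z = 3×13×2 + 0×5×8 ≡ 13 (mod 65)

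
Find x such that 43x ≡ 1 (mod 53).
Since 53 is prime, by Fermat 43^(-1) ≡ 43^{51} ≡ 37 (mod 53). Verify: 43 × 37 = 1591 ≡ 1 (mod 53)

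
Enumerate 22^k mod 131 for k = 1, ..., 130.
22^1, 22^2, ..., 22^{130} mod 131: [22, 91, 37, 28, 92, 59, 119, 129, 87, 80, 57, 75, 78, 13, 24, 4, 88, 102, 17, 112, 106, 105, 83, 123, 86, 58, 97, 38, 50, 52, 96, 16, 90, 15, 68, 55, 31, 27, 70, 99, 82, 101, 126, 21, 69, 77, 122, 64, 98, 60, 10, 89, 124, 108, 18, 3, 66, 11, 111, 84, 14, 46, 95, 125, 130, 109, 40, 94, 103, 39, 72, 12, 2, 44, 51, 74, 56, 53, 118, 107, 127, 43, 29, 114, 19, 25, 26, 48, 8, 45, 73, 34, 93, 81, 79, 35, 115, 41, 116, 63, 76, 100, 104, 61, 32, 49, 30, 5, 110, 62, 54, 9, 67, 33, 71, 121, 42, 7, 23, 113, 128, 65, 120, 20, 47, 117, 85, 36, 6, 1]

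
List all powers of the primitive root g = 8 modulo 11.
8^1, 8^2, ..., 8^{10} mod 11: [8, 9, 6, 4, 10, 3, 2, 5, 7, 1]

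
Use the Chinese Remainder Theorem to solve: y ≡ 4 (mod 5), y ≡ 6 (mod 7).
M = 5 × 7 = 35. M₁ = 7, y₁ ≡ 3 (mod 5). M₂ = 5, y₂ ≡ 3 (mod 7). y = 4×7×3 + 6×5×3 ≡ 34 (mod 35)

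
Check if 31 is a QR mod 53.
By Euler's criterion: 31^{26} ≡ 52 (mod 53). Since this equals -1 (≡ 52), 31 is not a QR.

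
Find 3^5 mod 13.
By repeated squaring mod 13: 3^{1}≡3, 3^{2}≡9, 3^{4}≡3. Then 3^{5} = 3^{4+1} ≡ 3 × 3 ≡ 9 mod 13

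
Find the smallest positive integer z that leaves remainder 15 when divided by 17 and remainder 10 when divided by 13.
M = 17 × 13 = 221. M₁ = 13, y₁ ≡ 4 mod 17. M₂ = 17, y₂ ≡ 10 mod 13. z = 15×13×4 + 10×17×10 ≡ 49 mod 221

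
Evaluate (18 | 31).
(18/31) = 18^{15} mod 31 = 1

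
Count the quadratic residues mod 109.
Exactly half the non-zero residues mod a prime are QRs: (109-1)/2 = 54.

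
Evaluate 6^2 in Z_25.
6^{2} = 36 ≡ 11 (mod 25)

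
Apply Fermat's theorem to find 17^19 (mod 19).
By Fermat: 17^{18} ≡ 1 (mod 19). So 17^{19} = 17^{18} · 17^{1} ≡ 17^{1} ≡ 17 (mod 19)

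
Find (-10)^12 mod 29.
By repeated squaring mod 29: (-10)^{1}≡19, (-10)^{2}≡13, (-10)^{4}≡24, (-10)^{8}≡25. Then (-10)^{12} = (-10)^{8+4} ≡ 25 × 24 ≡ 20 mod 29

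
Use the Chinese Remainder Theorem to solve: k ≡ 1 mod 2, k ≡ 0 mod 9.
M = 2 × 9 = 18. M₁ = 9, y₁ ≡ 1 mod 2. M₂ = 2, y₂ ≡ 5 mod 9. k = 1×9×1 + 0×2×5 ≡ 9 mod 18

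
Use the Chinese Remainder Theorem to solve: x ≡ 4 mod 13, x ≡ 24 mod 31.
M = 13 × 31 = 403. M₁ = 31, y₁ ≡ 8 mod 13. M₂ = 13, y₂ ≡ 12 mod 31. x = 4×31×8 + 24×13×12 ≡ 303 mod 403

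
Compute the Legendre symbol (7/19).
(7/19) = 7^{9} mod 19 = 1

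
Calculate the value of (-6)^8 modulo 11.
By repeated squaring mod 11: (-6)^{1}≡5, (-6)^{2}≡3, (-6)^{4}≡9, (-6)^{8}≡4. So (-6)^{8} ≡ 4 mod 11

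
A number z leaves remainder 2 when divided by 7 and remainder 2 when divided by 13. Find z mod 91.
M = 7 × 13 = 91. M₁ = 13, y₁ ≡ 6 mod 7. M₂ = 7, y₂ ≡ 2 mod 13. z = 2×13×6 + 2×7×2 ≡ 2 mod 91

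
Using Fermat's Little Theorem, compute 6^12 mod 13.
By Fermat's Little Theorem, 6^{12} ≡ 1 (mod 13) since 13 is prime and gcd(6, 13) = 1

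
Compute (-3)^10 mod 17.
By repeated squaring mod 17: (-3)^{1}≡14, (-3)^{2}≡9, (-3)^{4}≡13, (-3)^{8}≡16. Then (-3)^{10} = (-3)^{8+2} ≡ 16 × 9 ≡ 8 mod 17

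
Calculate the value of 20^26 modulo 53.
By repeated squaring (mod 53): 20^{1}≡20, 20^{2}≡29, 20^{4}≡46, 20^{8}≡49, 20^{16}≡16. Then 20^{26} = 20^{16+8+2} ≡ 16 × 49 × 29 ≡ 52 (mod 53)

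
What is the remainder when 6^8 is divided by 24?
By repeated squaring (mod 24): 6^{1}≡6, 6^{2}≡12, 6^{4}≡0, 6^{8}≡0. So 6^{8} ≡ 0 (mod 24)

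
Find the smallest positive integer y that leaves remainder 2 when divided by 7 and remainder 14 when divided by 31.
M = 7 × 31 = 217. M₁ = 31, y₁ ≡ 5 mod 7. M₂ = 7, y₂ ≡ 9 mod 31. y = 2×31×5 + 14×7×9 ≡ 107 mod 217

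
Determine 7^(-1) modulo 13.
Since 13 is prime, by Fermat 7^(-1) ≡ 7^{11} ≡ 2 (mod 13). Verify: 7 × 2 = 14 ≡ 1 (mod 13)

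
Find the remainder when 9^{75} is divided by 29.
By Fermat: 9^{28} ≡ 1 mod 29. 75 = 2×28 + 19. So 9^{75} ≡ 9^{19} ≡ 5 mod 29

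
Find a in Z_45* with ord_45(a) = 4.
8 has order 4 mod 45 since 8^{4} ≡ 1 mod 45 and no smaller power works.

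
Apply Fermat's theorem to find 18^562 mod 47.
By Fermat: 18^{46} ≡ 1 mod 47. 562 ≡ 10 mod 46. So 18^{562} ≡ 18^{10} ≡ 24 mod 47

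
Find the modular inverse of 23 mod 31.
Since 31 is prime, by Fermat 23^(-1) ≡ 23^{29} ≡ 27 (mod 31). Verify: 23 × 27 = 621 ≡ 1 (mod 31)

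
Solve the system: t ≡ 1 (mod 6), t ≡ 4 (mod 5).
M = 6 × 5 = 30. M₁ = 5, y₁ ≡ 5 (mod 6). M₂ = 6, y₂ ≡ 1 (mod 5). t = 1×5×5 + 4×6×1 ≡ 19 (mod 30)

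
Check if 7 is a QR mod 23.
By Euler's criterion: 7^{11} ≡ 22 mod 23. Since this equals -1 (≡ 22), 7 is not a QR.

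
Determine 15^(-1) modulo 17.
Since 17 is prime, by Fermat 15^(-1) ≡ 15^{15} ≡ 8 mod 17. Verify: 15 × 8 = 120 ≡ 1 mod 17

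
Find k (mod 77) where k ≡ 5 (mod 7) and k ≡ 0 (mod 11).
M = 7 × 11 = 77. M₁ = 11, y₁ ≡ 2 (mod 7). M₂ = 7, y₂ ≡ 8 (mod 11). k = 5×11×2 + 0×7×8 ≡ 33 (mod 77)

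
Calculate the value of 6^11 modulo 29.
By repeated squaring (mod 29): 6^{1}≡6, 6^{2}≡7, 6^{4}≡20, 6^{8}≡23. Then 6^{11} = 6^{8+2+1} ≡ 23 × 7 × 6 ≡ 9 (mod 29)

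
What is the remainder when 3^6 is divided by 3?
By repeated squaring mod 3: 3^{1}≡0, 3^{2}≡0, 3^{4}≡0. Then 3^{6} = 3^{4+2} ≡ 0 × 0 ≡ 0 mod 3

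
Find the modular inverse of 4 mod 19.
Since 19 is prime, by Fermat 4^(-1) ≡ 4^{17} ≡ 5 (mod 19). Verify: 4 × 5 = 20 ≡ 1 (mod 19)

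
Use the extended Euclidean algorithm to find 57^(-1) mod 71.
Extended GCD: 57(5) + 71(-4) = 1. So 57^(-1) ≡ 5 mod 71. Verify: 57 × 5 = 285 ≡ 1 mod 71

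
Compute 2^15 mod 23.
By repeated squaring (mod 23): 2^{1}≡2, 2^{2}≡4, 2^{4}≡16, 2^{8}≡3. Then 2^{15} = 2^{8+4+2+1} ≡ 3 × 16 × 4 × 2 ≡ 16 (mod 23)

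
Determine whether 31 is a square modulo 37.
By Euler's criterion: 31^{18} ≡ 36 mod 37. Since this equals -1 (≡ 36), 31 is not a QR.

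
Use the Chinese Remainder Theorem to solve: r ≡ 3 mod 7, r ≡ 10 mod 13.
M = 7 × 13 = 91. M₁ = 13, y₁ ≡ 6 mod 7. M₂ = 7, y₂ ≡ 2 mod 13. r = 3×13×6 + 10×7×2 ≡ 10 mod 91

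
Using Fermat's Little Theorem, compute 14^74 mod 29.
By Fermat: 14^{28} ≡ 1 mod 29. 74 = 2×28 + 18. So 14^{74} ≡ 14^{18} ≡ 9 mod 29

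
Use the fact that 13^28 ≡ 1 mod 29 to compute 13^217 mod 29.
By Fermat: 13^{28} ≡ 1 mod 29. 217 ≡ 21 mod 28. So 13^{217} ≡ 13^{21} ≡ 28 mod 29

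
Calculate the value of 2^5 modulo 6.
By repeated squaring (mod 6): 2^{1}≡2, 2^{2}≡4, 2^{4}≡4. Then 2^{5} = 2^{4+1} ≡ 4 × 2 ≡ 2 (mod 6)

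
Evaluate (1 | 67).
(1/67) = 1^{33} mod 67 = 1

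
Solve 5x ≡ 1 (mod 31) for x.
Since 31 is prime, by Fermat 5^(-1) ≡ 5^{29} ≡ 25 (mod 31). Verify: 5 × 25 = 125 ≡ 1 (mod 31)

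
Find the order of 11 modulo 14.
Powers of 11 mod 14: 11^1≡11, 11^2≡9, 11^3≡1. ord_14(11) = 3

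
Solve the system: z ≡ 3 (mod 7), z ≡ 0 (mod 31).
M = 7 × 31 = 217. M₁ = 31, y₁ ≡ 5 (mod 7). M₂ = 7, y₂ ≡ 9 (mod 31). z = 3×31×5 + 0×7×9 ≡ 31 (mod 217)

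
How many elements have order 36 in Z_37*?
There are φ(37-1) = φ(36) = 12 primitive roots modulo 37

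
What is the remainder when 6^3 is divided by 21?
6^{3} = 216 ≡ 6 (mod 21)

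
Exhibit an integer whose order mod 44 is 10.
41 has order 10 mod 44 since 41^{10} ≡ 1 mod 44 and no smaller power works.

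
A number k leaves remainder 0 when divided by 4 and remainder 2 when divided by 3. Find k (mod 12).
M = 4 × 3 = 12. M₁ = 3, y₁ ≡ 3 (mod 4). M₂ = 4, y₂ ≡ 1 (mod 3). k = 0×3×3 + 2×4×1 ≡ 8 (mod 12)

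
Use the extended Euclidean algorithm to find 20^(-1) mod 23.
Extended GCD: 20(-8) + 23(7) = 1. So 20^(-1) ≡ -8 ≡ 15 (mod 23). Verify: 20 × 15 = 300 ≡ 1 (mod 23)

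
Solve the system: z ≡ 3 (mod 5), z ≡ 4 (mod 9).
M = 5 × 9 = 45. M₁ = 9, y₁ ≡ 4 (mod 5). M₂ = 5, y₂ ≡ 2 (mod 9). z = 3×9×4 + 4×5×2 ≡ 13 (mod 45)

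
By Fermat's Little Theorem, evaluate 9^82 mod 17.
By Fermat: 9^{16} ≡ 1 mod 17. 82 = 5×16 + 2. So 9^{82} ≡ 9^{2} ≡ 13 mod 17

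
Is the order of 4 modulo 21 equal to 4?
Powers of 4 mod 21: 4^1≡4, 4^2≡16, 4^3≡1. Already 4^3≡1, so the order is 3 < 4. No, the actual order is 3.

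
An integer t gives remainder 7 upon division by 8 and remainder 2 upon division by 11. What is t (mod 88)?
M = 8 × 11 = 88. M₁ = 11, y₁ ≡ 3 (mod 8). M₂ = 8, y₂ ≡ 7 (mod 11). t = 7×11×3 + 2×8×7 ≡ 79 (mod 88)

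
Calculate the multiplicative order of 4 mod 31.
Powers of 4 mod 31: 4^1≡4, 4^2≡16, 4^3≡2, 4^4≡8, 4^5≡1. ord_31(4) = 5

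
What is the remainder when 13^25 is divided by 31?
By repeated squaring mod 31: 13^{1}≡13, 13^{2}≡14, 13^{4}≡10, 13^{8}≡7, 13^{16}≡18. Then 13^{25} = 13^{16+8+1} ≡ 18 × 7 × 13 ≡ 26 mod 31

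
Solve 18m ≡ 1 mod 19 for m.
Since 19 is prime, by Fermat 18^(-1) ≡ 18^{17} ≡ 18 mod 19. Verify: 18 × 18 = 324 ≡ 1 mod 19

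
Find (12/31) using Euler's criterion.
(12/31) = 12^{15} mod 31 = -1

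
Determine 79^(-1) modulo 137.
Since 137 is prime, by Fermat 79^(-1) ≡ 79^{135} ≡ 111 (mod 137). Verify: 79 × 111 = 8769 ≡ 1 (mod 137)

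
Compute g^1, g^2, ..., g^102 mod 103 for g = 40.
40^1, 40^2, ..., 40^{102} mod 103: [40, 55, 37, 38, 78, 30, 67, 2, 80, 7, 74, 76, 53, 60, 31, 4, 57, 14, 45, 49, 3, 17, 62, 8, 11, 28, 90, 98, 6, 34, 21, 16, 22, 56, 77, 93, 12, 68, 42, 32, 44, 9, 51, 83, 24, 33, 84, 64, 88, 18, 102, 63, 48, 66, 65, 25, 73, 36, 101, 23, 96, 29, 27, 50, 43, 72, 99, 46, 89, 58, 54, 100, 86, 41, 95, 92, 75, 13, 5, 97, 69, 82, 87, 81, 47, 26, 10, 91, 35, 61, 71, 59, 94, 52, 20, 79, 70, 19, 39, 15, 85, 1]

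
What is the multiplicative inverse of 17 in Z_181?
Since 181 is prime, by Fermat 17^(-1) ≡ 17^{179} ≡ 32 (mod 181). Verify: 17 × 32 = 544 ≡ 1 (mod 181)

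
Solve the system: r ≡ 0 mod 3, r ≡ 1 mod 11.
M = 3 × 11 = 33. M₁ = 11, y₁ ≡ 2 mod 3. M₂ = 3, y₂ ≡ 4 mod 11. r = 0×11×2 + 1×3×4 ≡ 12 mod 33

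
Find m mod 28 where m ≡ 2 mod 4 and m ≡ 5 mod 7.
M = 4 × 7 = 28. M₁ = 7, y₁ ≡ 3 mod 4. M₂ = 4, y₂ ≡ 2 mod 7. m = 2×7×3 + 5×4×2 ≡ 26 mod 28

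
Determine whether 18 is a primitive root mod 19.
18^{2} ≡ 1 mod 19 and 2 < 18, so ord_19(18) = 2 ≠ 18 and 18 is not a primitive root.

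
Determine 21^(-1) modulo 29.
Since 29 is prime, by Fermat 21^(-1) ≡ 21^{27} ≡ 18 mod 29. Verify: 21 × 18 = 378 ≡ 1 mod 29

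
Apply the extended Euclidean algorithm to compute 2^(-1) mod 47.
Extended GCD: 2(-23) + 47(1) = 1. So 2^(-1) ≡ -23 ≡ 24 (mod 47). Verify: 2 × 24 = 48 ≡ 1 (mod 47)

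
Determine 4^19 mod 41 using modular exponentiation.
By repeated squaring (mod 41): 4^{1}≡4, 4^{2}≡16, 4^{4}≡10, 4^{8}≡18, 4^{16}≡37. Then 4^{19} = 4^{16+2+1} ≡ 37 × 16 × 4 ≡ 31 (mod 41)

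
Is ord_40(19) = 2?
Powers of 19 mod 40: 19^1≡19, 19^2≡1. First k with 19^k≡1 is k=2. Yes, ord_40(19) = 2.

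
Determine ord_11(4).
Powers of 4 mod 11: 4^1≡4, 4^2≡5, 4^3≡9, 4^4≡3, 4^5≡1. Order = 5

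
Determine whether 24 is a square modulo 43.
By Euler's criterion: 24^{21} ≡ 1 mod 43. Since this equals 1, 24 is a QR.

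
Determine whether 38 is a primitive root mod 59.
ord_59(38) divides 58. For each prime q|58: 38^{29}≡58, 38^{2}≡28, none ≡ 1. So 38 has order 58 and is a primitive root mod 59.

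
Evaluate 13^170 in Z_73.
Using Fermat: 13^{72} ≡ 1 (mod 73). 170 ≡ 26 (mod 72). So 13^{170} ≡ 13^{26} ≡ 12 (mod 73)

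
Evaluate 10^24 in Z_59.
By repeated squaring mod 59: 10^{1}≡10, 10^{2}≡41, 10^{4}≡29, 10^{8}≡15, 10^{16}≡48. Then 10^{24} = 10^{16+8} ≡ 48 × 15 ≡ 12 mod 59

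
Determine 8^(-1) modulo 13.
Since 13 is prime, by Fermat 8^(-1) ≡ 8^{11} ≡ 5 (mod 13). Verify: 8 × 5 = 40 ≡ 1 (mod 13)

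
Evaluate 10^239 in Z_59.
Using Fermat: 10^{58} ≡ 1 mod 59. 239 ≡ 7 mod 58. So 10^{239} ≡ 10^{7} ≡ 31 mod 59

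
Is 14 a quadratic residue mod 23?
By Euler's criterion: 14^{11} ≡ 22 (mod 23). Since this equals -1 (≡ 22), 14 is not a QR.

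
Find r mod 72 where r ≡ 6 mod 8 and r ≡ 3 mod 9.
M = 8 × 9 = 72. M₁ = 9, y₁ ≡ 1 mod 8. M₂ = 8, y₂ ≡ 8 mod 9. r = 6×9×1 + 3×8×8 ≡ 30 mod 72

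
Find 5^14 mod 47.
By repeated squaring mod 47: 5^{1}≡5, 5^{2}≡25, 5^{4}≡14, 5^{8}≡8. Then 5^{14} = 5^{8+4+2} ≡ 8 × 14 × 25 ≡ 27 mod 47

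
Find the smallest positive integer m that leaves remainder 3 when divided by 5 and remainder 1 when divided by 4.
M = 5 × 4 = 20. M₁ = 4, y₁ ≡ 4 mod 5. M₂ = 5, y₂ ≡ 1 mod 4. m = 3×4×4 + 1×5×1 ≡ 13 mod 20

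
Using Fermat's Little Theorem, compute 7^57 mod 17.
By Fermat: 7^{16} ≡ 1 mod 17. 57 = 3×16 + 9. So 7^{57} ≡ 7^{9} ≡ 10 mod 17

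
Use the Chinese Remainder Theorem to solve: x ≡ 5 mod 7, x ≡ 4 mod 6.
M = 7 × 6 = 42. M₁ = 6, y₁ ≡ 6 mod 7. M₂ = 7, y₂ ≡ 1 mod 6. x = 5×6×6 + 4×7×1 ≡ 40 mod 42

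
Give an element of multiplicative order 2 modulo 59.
58 has order 2 mod 59 since 58^{2} ≡ 1 mod 59 and no smaller power works.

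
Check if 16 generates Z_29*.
16^{7} ≡ 1 (mod 29) and 7 < 28, so ord_29(16) = 7 ≠ 28 and 16 is not a primitive root.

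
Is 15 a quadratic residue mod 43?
By Euler's criterion: 15^{21} ≡ 1 mod 43. Since this equals 1, 15 is a QR.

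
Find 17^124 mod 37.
Using Fermat: 17^{36} ≡ 1 mod 37. 124 ≡ 16 mod 36. So 17^{124} ≡ 17^{16} ≡ 16 mod 37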